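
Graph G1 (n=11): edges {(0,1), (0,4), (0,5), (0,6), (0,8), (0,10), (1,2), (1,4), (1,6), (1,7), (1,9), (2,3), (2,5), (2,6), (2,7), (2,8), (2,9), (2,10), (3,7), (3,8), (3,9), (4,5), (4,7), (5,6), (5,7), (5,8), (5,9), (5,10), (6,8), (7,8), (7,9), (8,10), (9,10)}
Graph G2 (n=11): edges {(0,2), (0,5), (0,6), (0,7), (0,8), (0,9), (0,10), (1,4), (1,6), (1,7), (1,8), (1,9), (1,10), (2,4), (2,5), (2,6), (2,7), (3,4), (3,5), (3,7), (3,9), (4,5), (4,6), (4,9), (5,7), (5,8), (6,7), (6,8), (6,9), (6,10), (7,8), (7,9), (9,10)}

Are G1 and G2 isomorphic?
Yes, isomorphic

The graphs are isomorphic.
One valid mapping φ: V(G1) → V(G2): 0→5, 1→4, 2→6, 3→10, 4→3, 5→7, 6→2, 7→9, 8→0, 9→1, 10→8

Verify φ preserves adjacency — for each edge of G1, its image is an edge of G2:
  (0,1) → (φ(0),φ(1)) = (4,5) ∈ E(G2) ✓
  (0,4) → (φ(0),φ(4)) = (3,5) ∈ E(G2) ✓
  (0,5) → (φ(0),φ(5)) = (5,7) ∈ E(G2) ✓
  (0,6) → (φ(0),φ(6)) = (2,5) ∈ E(G2) ✓
  (0,8) → (φ(0),φ(8)) = (0,5) ∈ E(G2) ✓
  (0,10) → (φ(0),φ(10)) = (5,8) ∈ E(G2) ✓
  (1,2) → (φ(1),φ(2)) = (4,6) ∈ E(G2) ✓
  (1,4) → (φ(1),φ(4)) = (3,4) ∈ E(G2) ✓
  (1,6) → (φ(1),φ(6)) = (2,4) ∈ E(G2) ✓
  (1,7) → (φ(1),φ(7)) = (4,9) ∈ E(G2) ✓
  (1,9) → (φ(1),φ(9)) = (1,4) ∈ E(G2) ✓
  (2,3) → (φ(2),φ(3)) = (6,10) ∈ E(G2) ✓
  (2,5) → (φ(2),φ(5)) = (6,7) ∈ E(G2) ✓
  (2,6) → (φ(2),φ(6)) = (2,6) ∈ E(G2) ✓
  (2,7) → (φ(2),φ(7)) = (6,9) ∈ E(G2) ✓
  (2,8) → (φ(2),φ(8)) = (0,6) ∈ E(G2) ✓
  (2,9) → (φ(2),φ(9)) = (1,6) ∈ E(G2) ✓
  (2,10) → (φ(2),φ(10)) = (6,8) ∈ E(G2) ✓
  (3,7) → (φ(3),φ(7)) = (9,10) ∈ E(G2) ✓
  (3,8) → (φ(3),φ(8)) = (0,10) ∈ E(G2) ✓
  (3,9) → (φ(3),φ(9)) = (1,10) ∈ E(G2) ✓
  (4,5) → (φ(4),φ(5)) = (3,7) ∈ E(G2) ✓
  (4,7) → (φ(4),φ(7)) = (3,9) ∈ E(G2) ✓
  (5,6) → (φ(5),φ(6)) = (2,7) ∈ E(G2) ✓
  (5,7) → (φ(5),φ(7)) = (7,9) ∈ E(G2) ✓
  (5,8) → (φ(5),φ(8)) = (0,7) ∈ E(G2) ✓
  (5,9) → (φ(5),φ(9)) = (1,7) ∈ E(G2) ✓
  (5,10) → (φ(5),φ(10)) = (7,8) ∈ E(G2) ✓
  (6,8) → (φ(6),φ(8)) = (0,2) ∈ E(G2) ✓
  (7,8) → (φ(7),φ(8)) = (0,9) ∈ E(G2) ✓
  (7,9) → (φ(7),φ(9)) = (1,9) ∈ E(G2) ✓
  (8,10) → (φ(8),φ(10)) = (0,8) ∈ E(G2) ✓
  (9,10) → (φ(9),φ(10)) = (1,8) ∈ E(G2) ✓
All 33 edges of G1 map to edges of G2, and |E(G1)| = |E(G2)| = 33, so φ is a bijection on edges as well as vertices. Hence G1 ≅ G2.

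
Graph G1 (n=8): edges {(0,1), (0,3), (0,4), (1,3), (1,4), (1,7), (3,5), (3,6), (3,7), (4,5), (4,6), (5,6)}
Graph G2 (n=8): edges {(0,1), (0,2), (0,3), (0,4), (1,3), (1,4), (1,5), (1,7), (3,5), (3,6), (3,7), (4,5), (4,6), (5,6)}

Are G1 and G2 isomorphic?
No, not isomorphic

The graphs are NOT isomorphic.

Counting edges: G1 has 12 edge(s); G2 has 14 edge(s).
Edge count is an isomorphism invariant (a bijection on vertices induces a bijection on edges), so differing edge counts rule out isomorphism.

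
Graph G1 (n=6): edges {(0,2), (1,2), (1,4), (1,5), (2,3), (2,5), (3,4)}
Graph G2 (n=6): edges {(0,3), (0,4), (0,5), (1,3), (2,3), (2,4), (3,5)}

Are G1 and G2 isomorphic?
Yes, isomorphic

The graphs are isomorphic.
One valid mapping φ: V(G1) → V(G2): 0→1, 1→0, 2→3, 3→2, 4→4, 5→5

Verify φ preserves adjacency — for each edge of G1, its image is an edge of G2:
  (0,2) → (φ(0),φ(2)) = (1,3) ∈ E(G2) ✓
  (1,2) → (φ(1),φ(2)) = (0,3) ∈ E(G2) ✓
  (1,4) → (φ(1),φ(4)) = (0,4) ∈ E(G2) ✓
  (1,5) → (φ(1),φ(5)) = (0,5) ∈ E(G2) ✓
  (2,3) → (φ(2),φ(3)) = (2,3) ∈ E(G2) ✓
  (2,5) → (φ(2),φ(5)) = (3,5) ∈ E(G2) ✓
  (3,4) → (φ(3),φ(4)) = (2,4) ∈ E(G2) ✓
All 7 edges of G1 map to edges of G2, and |E(G1)| = |E(G2)| = 7, so φ is a bijection on edges as well as vertices. Hence G1 ≅ G2.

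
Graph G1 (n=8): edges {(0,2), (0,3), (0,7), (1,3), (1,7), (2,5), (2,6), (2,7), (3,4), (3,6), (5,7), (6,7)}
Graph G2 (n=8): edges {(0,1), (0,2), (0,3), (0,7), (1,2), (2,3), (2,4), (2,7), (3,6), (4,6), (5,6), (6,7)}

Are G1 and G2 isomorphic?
Yes, isomorphic

The graphs are isomorphic.
One valid mapping φ: V(G1) → V(G2): 0→7, 1→4, 2→0, 3→6, 4→5, 5→1, 6→3, 7→2

Verify φ preserves adjacency — for each edge of G1, its image is an edge of G2:
  (0,2) → (φ(0),φ(2)) = (0,7) ∈ E(G2) ✓
  (0,3) → (φ(0),φ(3)) = (6,7) ∈ E(G2) ✓
  (0,7) → (φ(0),φ(7)) = (2,7) ∈ E(G2) ✓
  (1,3) → (φ(1),φ(3)) = (4,6) ∈ E(G2) ✓
  (1,7) → (φ(1),φ(7)) = (2,4) ∈ E(G2) ✓
  (2,5) → (φ(2),φ(5)) = (0,1) ∈ E(G2) ✓
  (2,6) → (φ(2),φ(6)) = (0,3) ∈ E(G2) ✓
  (2,7) → (φ(2),φ(7)) = (0,2) ∈ E(G2) ✓
  (3,4) → (φ(3),φ(4)) = (5,6) ∈ E(G2) ✓
  (3,6) → (φ(3),φ(6)) = (3,6) ∈ E(G2) ✓
  (5,7) → (φ(5),φ(7)) = (1,2) ∈ E(G2) ✓
  (6,7) → (φ(6),φ(7)) = (2,3) ∈ E(G2) ✓
All 12 edges of G1 map to edges of G2, and |E(G1)| = |E(G2)| = 12, so φ is a bijection on edges as well as vertices. Hence G1 ≅ G2.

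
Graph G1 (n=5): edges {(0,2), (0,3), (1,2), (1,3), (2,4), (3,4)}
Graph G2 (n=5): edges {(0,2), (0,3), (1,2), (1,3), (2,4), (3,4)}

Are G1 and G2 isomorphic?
Yes, isomorphic

The graphs are isomorphic.
One valid mapping φ: V(G1) → V(G2): 0→1, 1→0, 2→2, 3→3, 4→4

Verify φ preserves adjacency — for each edge of G1, its image is an edge of G2:
  (0,2) → (φ(0),φ(2)) = (1,2) ∈ E(G2) ✓
  (0,3) → (φ(0),φ(3)) = (1,3) ∈ E(G2) ✓
  (1,2) → (φ(1),φ(2)) = (0,2) ∈ E(G2) ✓
  (1,3) → (φ(1),φ(3)) = (0,3) ∈ E(G2) ✓
  (2,4) → (φ(2),φ(4)) = (2,4) ∈ E(G2) ✓
  (3,4) → (φ(3),φ(4)) = (3,4) ∈ E(G2) ✓
All 6 edges of G1 map to edges of G2, and |E(G1)| = |E(G2)| = 6, so φ is a bijection on edges as well as vertices. Hence G1 ≅ G2.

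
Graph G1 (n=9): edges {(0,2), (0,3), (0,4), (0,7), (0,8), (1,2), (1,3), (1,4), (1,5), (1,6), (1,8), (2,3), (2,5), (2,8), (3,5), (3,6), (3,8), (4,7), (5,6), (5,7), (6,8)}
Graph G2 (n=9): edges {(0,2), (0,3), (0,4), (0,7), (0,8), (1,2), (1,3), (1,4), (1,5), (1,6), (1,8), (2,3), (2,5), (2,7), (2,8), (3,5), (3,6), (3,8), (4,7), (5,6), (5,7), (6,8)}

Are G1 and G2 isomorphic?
No, not isomorphic

The graphs are NOT isomorphic.

Counting edges: G1 has 21 edge(s); G2 has 22 edge(s).
Edge count is an isomorphism invariant (a bijection on vertices induces a bijection on edges), so differing edge counts rule out isomorphism.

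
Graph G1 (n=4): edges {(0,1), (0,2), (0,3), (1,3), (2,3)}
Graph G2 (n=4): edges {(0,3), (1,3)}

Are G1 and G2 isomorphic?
No, not isomorphic

The graphs are NOT isomorphic.

Connected components of G1: 1 component(s) with vertex sets [[0, 1, 2, 3]], sizes [4].
Connected components of G2: 2 component(s) with vertex sets [[2], [0, 1, 3]], sizes [1, 3].
The number of connected components (and the multiset of component sizes) is an isomorphism invariant — an isomorphism maps each component of G1 bijectively onto a component of G2. Since G1 has 1 component(s) and G2 has 2, they cannot be isomorphic.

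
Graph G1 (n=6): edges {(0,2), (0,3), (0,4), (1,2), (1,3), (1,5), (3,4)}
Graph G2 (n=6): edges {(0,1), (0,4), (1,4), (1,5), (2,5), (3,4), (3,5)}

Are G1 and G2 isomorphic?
Yes, isomorphic

The graphs are isomorphic.
One valid mapping φ: V(G1) → V(G2): 0→4, 1→5, 2→3, 3→1, 4→0, 5→2

Verify φ preserves adjacency — for each edge of G1, its image is an edge of G2:
  (0,2) → (φ(0),φ(2)) = (3,4) ∈ E(G2) ✓
  (0,3) → (φ(0),φ(3)) = (1,4) ∈ E(G2) ✓
  (0,4) → (φ(0),φ(4)) = (0,4) ∈ E(G2) ✓
  (1,2) → (φ(1),φ(2)) = (3,5) ∈ E(G2) ✓
  (1,3) → (φ(1),φ(3)) = (1,5) ∈ E(G2) ✓
  (1,5) → (φ(1),φ(5)) = (2,5) ∈ E(G2) ✓
  (3,4) → (φ(3),φ(4)) = (0,1) ∈ E(G2) ✓
All 7 edges of G1 map to edges of G2, and |E(G1)| = |E(G2)| = 7, so φ is a bijection on edges as well as vertices. Hence G1 ≅ G2.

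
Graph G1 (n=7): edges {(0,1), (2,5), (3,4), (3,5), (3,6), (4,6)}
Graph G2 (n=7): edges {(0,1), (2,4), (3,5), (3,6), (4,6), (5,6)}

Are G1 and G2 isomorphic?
Yes, isomorphic

The graphs are isomorphic.
One valid mapping φ: V(G1) → V(G2): 0→0, 1→1, 2→2, 3→6, 4→3, 5→4, 6→5

Verify φ preserves adjacency — for each edge of G1, its image is an edge of G2:
  (0,1) → (φ(0),φ(1)) = (0,1) ∈ E(G2) ✓
  (2,5) → (φ(2),φ(5)) = (2,4) ∈ E(G2) ✓
  (3,4) → (φ(3),φ(4)) = (3,6) ∈ E(G2) ✓
  (3,5) → (φ(3),φ(5)) = (4,6) ∈ E(G2) ✓
  (3,6) → (φ(3),φ(6)) = (5,6) ∈ E(G2) ✓
  (4,6) → (φ(4),φ(6)) = (3,5) ∈ E(G2) ✓
All 6 edges of G1 map to edges of G2, and |E(G1)| = |E(G2)| = 6, so φ is a bijection on edges as well as vertices. Hence G1 ≅ G2.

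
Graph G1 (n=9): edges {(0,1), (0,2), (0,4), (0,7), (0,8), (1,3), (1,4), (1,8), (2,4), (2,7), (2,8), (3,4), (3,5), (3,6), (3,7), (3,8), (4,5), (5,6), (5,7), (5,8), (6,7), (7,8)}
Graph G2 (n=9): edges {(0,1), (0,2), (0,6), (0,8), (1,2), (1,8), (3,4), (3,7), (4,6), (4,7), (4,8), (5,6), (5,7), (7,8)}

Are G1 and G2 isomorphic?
No, not isomorphic

The graphs are NOT isomorphic.

Degrees in G1: deg(0)=5, deg(1)=4, deg(2)=4, deg(3)=6, deg(4)=5, deg(5)=5, deg(6)=3, deg(7)=6, deg(8)=6.
Sorted degree sequence of G1: [6, 6, 6, 5, 5, 5, 4, 4, 3].
Degrees in G2: deg(0)=4, deg(1)=3, deg(2)=2, deg(3)=2, deg(4)=4, deg(5)=2, deg(6)=3, deg(7)=4, deg(8)=4.
Sorted degree sequence of G2: [4, 4, 4, 4, 3, 3, 2, 2, 2].
The (sorted) degree sequence is an isomorphism invariant, so since G1 and G2 have different degree sequences they cannot be isomorphic.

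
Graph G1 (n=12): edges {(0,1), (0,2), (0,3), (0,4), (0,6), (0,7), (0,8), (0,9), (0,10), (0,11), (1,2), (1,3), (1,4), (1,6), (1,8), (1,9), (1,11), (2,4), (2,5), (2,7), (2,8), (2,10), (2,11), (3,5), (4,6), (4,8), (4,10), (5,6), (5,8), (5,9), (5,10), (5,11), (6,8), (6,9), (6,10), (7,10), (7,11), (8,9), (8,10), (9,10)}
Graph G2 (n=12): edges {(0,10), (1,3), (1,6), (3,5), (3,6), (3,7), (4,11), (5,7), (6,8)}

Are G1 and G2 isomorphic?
No, not isomorphic

The graphs are NOT isomorphic.

Connected components of G1: 1 component(s) with vertex sets [[0, 1, 2, 3, 4, 5, 6, 7, 8, 9, 10, 11]], sizes [12].
Connected components of G2: 5 component(s) with vertex sets [[2], [9], [0, 10], [4, 11], [1, 3, 5, 6, 7, 8]], sizes [1, 1, 2, 2, 6].
The number of connected components (and the multiset of component sizes) is an isomorphism invariant — an isomorphism maps each component of G1 bijectively onto a component of G2. Since G1 has 1 component(s) and G2 has 5, they cannot be isomorphic.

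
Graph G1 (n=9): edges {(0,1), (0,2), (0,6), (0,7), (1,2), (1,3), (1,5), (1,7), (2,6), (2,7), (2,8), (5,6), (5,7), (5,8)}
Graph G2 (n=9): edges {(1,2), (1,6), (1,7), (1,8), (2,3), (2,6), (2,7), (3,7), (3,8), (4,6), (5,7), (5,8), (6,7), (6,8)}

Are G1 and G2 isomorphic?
Yes, isomorphic

The graphs are isomorphic.
One valid mapping φ: V(G1) → V(G2): 0→2, 1→6, 2→7, 3→4, 4→0, 5→8, 6→3, 7→1, 8→5

Verify φ preserves adjacency — for each edge of G1, its image is an edge of G2:
  (0,1) → (φ(0),φ(1)) = (2,6) ∈ E(G2) ✓
  (0,2) → (φ(0),φ(2)) = (2,7) ∈ E(G2) ✓
  (0,6) → (φ(0),φ(6)) = (2,3) ∈ E(G2) ✓
  (0,7) → (φ(0),φ(7)) = (1,2) ∈ E(G2) ✓
  (1,2) → (φ(1),φ(2)) = (6,7) ∈ E(G2) ✓
  (1,3) → (φ(1),φ(3)) = (4,6) ∈ E(G2) ✓
  (1,5) → (φ(1),φ(5)) = (6,8) ∈ E(G2) ✓
  (1,7) → (φ(1),φ(7)) = (1,6) ∈ E(G2) ✓
  (2,6) → (φ(2),φ(6)) = (3,7) ∈ E(G2) ✓
  (2,7) → (φ(2),φ(7)) = (1,7) ∈ E(G2) ✓
  (2,8) → (φ(2),φ(8)) = (5,7) ∈ E(G2) ✓
  (5,6) → (φ(5),φ(6)) = (3,8) ∈ E(G2) ✓
  (5,7) → (φ(5),φ(7)) = (1,8) ∈ E(G2) ✓
  (5,8) → (φ(5),φ(8)) = (5,8) ∈ E(G2) ✓
All 14 edges of G1 map to edges of G2, and |E(G1)| = |E(G2)| = 14, so φ is a bijection on edges as well as vertices. Hence G1 ≅ G2.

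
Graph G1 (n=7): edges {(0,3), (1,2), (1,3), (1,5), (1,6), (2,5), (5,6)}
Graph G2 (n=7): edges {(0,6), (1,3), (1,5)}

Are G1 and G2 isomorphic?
No, not isomorphic

The graphs are NOT isomorphic.

Connected components of G1: 2 component(s) with vertex sets [[4], [0, 1, 2, 3, 5, 6]], sizes [1, 6].
Connected components of G2: 4 component(s) with vertex sets [[2], [4], [0, 6], [1, 3, 5]], sizes [1, 1, 2, 3].
The number of connected components (and the multiset of component sizes) is an isomorphism invariant — an isomorphism maps each component of G1 bijectively onto a component of G2. Since G1 has 2 component(s) and G2 has 4, they cannot be isomorphic.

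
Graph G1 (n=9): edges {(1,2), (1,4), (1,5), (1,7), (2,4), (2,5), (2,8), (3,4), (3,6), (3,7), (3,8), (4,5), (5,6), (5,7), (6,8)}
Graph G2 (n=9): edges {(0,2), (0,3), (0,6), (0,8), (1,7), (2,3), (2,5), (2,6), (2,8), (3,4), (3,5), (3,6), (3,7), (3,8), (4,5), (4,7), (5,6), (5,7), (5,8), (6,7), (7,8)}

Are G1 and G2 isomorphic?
No, not isomorphic

The graphs are NOT isomorphic.

Connected components of G1: 2 component(s) with vertex sets [[0], [1, 2, 3, 4, 5, 6, 7, 8]], sizes [1, 8].
Connected components of G2: 1 component(s) with vertex sets [[0, 1, 2, 3, 4, 5, 6, 7, 8]], sizes [9].
The number of connected components (and the multiset of component sizes) is an isomorphism invariant — an isomorphism maps each component of G1 bijectively onto a component of G2. Since G1 has 2 component(s) and G2 has 1, they cannot be isomorphic.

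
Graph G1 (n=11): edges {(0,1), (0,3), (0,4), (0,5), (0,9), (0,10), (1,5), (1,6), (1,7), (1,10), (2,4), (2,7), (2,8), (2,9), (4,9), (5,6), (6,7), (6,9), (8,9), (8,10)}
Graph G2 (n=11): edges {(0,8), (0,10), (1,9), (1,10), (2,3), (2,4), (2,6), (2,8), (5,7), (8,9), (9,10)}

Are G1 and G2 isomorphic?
No, not isomorphic

The graphs are NOT isomorphic.

Connected components of G1: 1 component(s) with vertex sets [[0, 1, 2, 3, 4, 5, 6, 7, 8, 9, 10]], sizes [11].
Connected components of G2: 2 component(s) with vertex sets [[5, 7], [0, 1, 2, 3, 4, 6, 8, 9, 10]], sizes [2, 9].
The number of connected components (and the multiset of component sizes) is an isomorphism invariant — an isomorphism maps each component of G1 bijectively onto a component of G2. Since G1 has 1 component(s) and G2 has 2, they cannot be isomorphic.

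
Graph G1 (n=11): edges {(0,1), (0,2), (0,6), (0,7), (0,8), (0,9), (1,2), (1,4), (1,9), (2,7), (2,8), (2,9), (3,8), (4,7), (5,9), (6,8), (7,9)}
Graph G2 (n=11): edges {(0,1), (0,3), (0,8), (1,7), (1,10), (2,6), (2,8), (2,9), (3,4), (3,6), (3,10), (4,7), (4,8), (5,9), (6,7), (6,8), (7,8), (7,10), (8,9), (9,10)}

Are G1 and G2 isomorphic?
No, not isomorphic

The graphs are NOT isomorphic.

Connected components of G1: 2 component(s) with vertex sets [[10], [0, 1, 2, 3, 4, 5, 6, 7, 8, 9]], sizes [1, 10].
Connected components of G2: 1 component(s) with vertex sets [[0, 1, 2, 3, 4, 5, 6, 7, 8, 9, 10]], sizes [11].
The number of connected components (and the multiset of component sizes) is an isomorphism invariant — an isomorphism maps each component of G1 bijectively onto a component of G2. Since G1 has 2 component(s) and G2 has 1, they cannot be isomorphic.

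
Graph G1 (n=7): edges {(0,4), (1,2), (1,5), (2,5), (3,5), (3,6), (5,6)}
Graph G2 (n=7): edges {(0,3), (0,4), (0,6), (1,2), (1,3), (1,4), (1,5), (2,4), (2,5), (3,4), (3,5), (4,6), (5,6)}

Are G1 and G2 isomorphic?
No, not isomorphic

The graphs are NOT isomorphic.

Degrees in G1: deg(0)=1, deg(1)=2, deg(2)=2, deg(3)=2, deg(4)=1, deg(5)=4, deg(6)=2.
Sorted degree sequence of G1: [4, 2, 2, 2, 2, 1, 1].
Degrees in G2: deg(0)=3, deg(1)=4, deg(2)=3, deg(3)=4, deg(4)=5, deg(5)=4, deg(6)=3.
Sorted degree sequence of G2: [5, 4, 4, 4, 3, 3, 3].
The (sorted) degree sequence is an isomorphism invariant, so since G1 and G2 have different degree sequences they cannot be isomorphic.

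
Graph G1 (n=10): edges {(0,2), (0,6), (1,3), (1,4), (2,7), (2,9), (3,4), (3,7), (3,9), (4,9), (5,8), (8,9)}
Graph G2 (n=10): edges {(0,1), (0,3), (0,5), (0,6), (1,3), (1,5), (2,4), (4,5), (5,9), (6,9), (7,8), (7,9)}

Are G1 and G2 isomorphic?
Yes, isomorphic

The graphs are isomorphic.
One valid mapping φ: V(G1) → V(G2): 0→7, 1→3, 2→9, 3→0, 4→1, 5→2, 6→8, 7→6, 8→4, 9→5

Verify φ preserves adjacency — for each edge of G1, its image is an edge of G2:
  (0,2) → (φ(0),φ(2)) = (7,9) ∈ E(G2) ✓
  (0,6) → (φ(0),φ(6)) = (7,8) ∈ E(G2) ✓
  (1,3) → (φ(1),φ(3)) = (0,3) ∈ E(G2) ✓
  (1,4) → (φ(1),φ(4)) = (1,3) ∈ E(G2) ✓
  (2,7) → (φ(2),φ(7)) = (6,9) ∈ E(G2) ✓
  (2,9) → (φ(2),φ(9)) = (5,9) ∈ E(G2) ✓
  (3,4) → (φ(3),φ(4)) = (0,1) ∈ E(G2) ✓
  (3,7) → (φ(3),φ(7)) = (0,6) ∈ E(G2) ✓
  (3,9) → (φ(3),φ(9)) = (0,5) ∈ E(G2) ✓
  (4,9) → (φ(4),φ(9)) = (1,5) ∈ E(G2) ✓
  (5,8) → (φ(5),φ(8)) = (2,4) ∈ E(G2) ✓
  (8,9) → (φ(8),φ(9)) = (4,5) ∈ E(G2) ✓
All 12 edges of G1 map to edges of G2, and |E(G1)| = |E(G2)| = 12, so φ is a bijection on edges as well as vertices. Hence G1 ≅ G2.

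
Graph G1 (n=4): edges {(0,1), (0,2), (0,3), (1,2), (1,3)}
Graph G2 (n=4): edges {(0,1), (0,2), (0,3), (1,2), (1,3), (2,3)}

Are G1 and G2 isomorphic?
No, not isomorphic

The graphs are NOT isomorphic.

Counting edges: G1 has 5 edge(s); G2 has 6 edge(s).
Edge count is an isomorphism invariant (a bijection on vertices induces a bijection on edges), so differing edge counts rule out isomorphism.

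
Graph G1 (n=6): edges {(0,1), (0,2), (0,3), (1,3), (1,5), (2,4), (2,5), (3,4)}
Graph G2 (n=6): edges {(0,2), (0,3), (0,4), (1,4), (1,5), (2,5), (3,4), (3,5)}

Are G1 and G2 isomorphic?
Yes, isomorphic

The graphs are isomorphic.
One valid mapping φ: V(G1) → V(G2): 0→3, 1→4, 2→5, 3→0, 4→2, 5→1

Verify φ preserves adjacency — for each edge of G1, its image is an edge of G2:
  (0,1) → (φ(0),φ(1)) = (3,4) ∈ E(G2) ✓
  (0,2) → (φ(0),φ(2)) = (3,5) ∈ E(G2) ✓
  (0,3) → (φ(0),φ(3)) = (0,3) ∈ E(G2) ✓
  (1,3) → (φ(1),φ(3)) = (0,4) ∈ E(G2) ✓
  (1,5) → (φ(1),φ(5)) = (1,4) ∈ E(G2) ✓
  (2,4) → (φ(2),φ(4)) = (2,5) ∈ E(G2) ✓
  (2,5) → (φ(2),φ(5)) = (1,5) ∈ E(G2) ✓
  (3,4) → (φ(3),φ(4)) = (0,2) ∈ E(G2) ✓
All 8 edges of G1 map to edges of G2, and |E(G1)| = |E(G2)| = 8, so φ is a bijection on edges as well as vertices. Hence G1 ≅ G2.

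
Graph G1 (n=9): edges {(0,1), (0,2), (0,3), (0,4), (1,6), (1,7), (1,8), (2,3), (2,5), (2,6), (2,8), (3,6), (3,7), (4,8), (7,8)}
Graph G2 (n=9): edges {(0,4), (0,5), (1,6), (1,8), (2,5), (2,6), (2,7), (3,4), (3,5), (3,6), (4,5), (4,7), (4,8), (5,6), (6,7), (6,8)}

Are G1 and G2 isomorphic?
No, not isomorphic

The graphs are NOT isomorphic.

Degrees in G1: deg(0)=4, deg(1)=4, deg(2)=5, deg(3)=4, deg(4)=2, deg(5)=1, deg(6)=3, deg(7)=3, deg(8)=4.
Sorted degree sequence of G1: [5, 4, 4, 4, 4, 3, 3, 2, 1].
Degrees in G2: deg(0)=2, deg(1)=2, deg(2)=3, deg(3)=3, deg(4)=5, deg(5)=5, deg(6)=6, deg(7)=3, deg(8)=3.
Sorted degree sequence of G2: [6, 5, 5, 3, 3, 3, 3, 2, 2].
The (sorted) degree sequence is an isomorphism invariant, so since G1 and G2 have different degree sequences they cannot be isomorphic.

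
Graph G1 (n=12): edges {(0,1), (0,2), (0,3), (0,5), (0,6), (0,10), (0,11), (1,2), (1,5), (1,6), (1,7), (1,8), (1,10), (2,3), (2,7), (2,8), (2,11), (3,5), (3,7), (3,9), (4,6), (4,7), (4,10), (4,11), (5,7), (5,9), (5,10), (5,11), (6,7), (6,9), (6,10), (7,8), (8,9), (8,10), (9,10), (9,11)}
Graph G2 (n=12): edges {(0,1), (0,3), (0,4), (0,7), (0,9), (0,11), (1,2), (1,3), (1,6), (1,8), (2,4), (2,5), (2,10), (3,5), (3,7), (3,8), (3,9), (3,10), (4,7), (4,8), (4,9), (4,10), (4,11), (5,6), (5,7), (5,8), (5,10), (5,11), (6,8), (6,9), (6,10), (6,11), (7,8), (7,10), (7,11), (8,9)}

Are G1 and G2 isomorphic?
Yes, isomorphic

The graphs are isomorphic.
One valid mapping φ: V(G1) → V(G2): 0→3, 1→7, 2→0, 3→9, 4→2, 5→8, 6→10, 7→4, 8→11, 9→6, 10→5, 11→1

Verify φ preserves adjacency — for each edge of G1, its image is an edge of G2:
  (0,1) → (φ(0),φ(1)) = (3,7) ∈ E(G2) ✓
  (0,2) → (φ(0),φ(2)) = (0,3) ∈ E(G2) ✓
  (0,3) → (φ(0),φ(3)) = (3,9) ∈ E(G2) ✓
  (0,5) → (φ(0),φ(5)) = (3,8) ∈ E(G2) ✓
  (0,6) → (φ(0),φ(6)) = (3,10) ∈ E(G2) ✓
  (0,10) → (φ(0),φ(10)) = (3,5) ∈ E(G2) ✓
  (0,11) → (φ(0),φ(11)) = (1,3) ∈ E(G2) ✓
  (1,2) → (φ(1),φ(2)) = (0,7) ∈ E(G2) ✓
  (1,5) → (φ(1),φ(5)) = (7,8) ∈ E(G2) ✓
  (1,6) → (φ(1),φ(6)) = (7,10) ∈ E(G2) ✓
  (1,7) → (φ(1),φ(7)) = (4,7) ∈ E(G2) ✓
  (1,8) → (φ(1),φ(8)) = (7,11) ∈ E(G2) ✓
  (1,10) → (φ(1),φ(10)) = (5,7) ∈ E(G2) ✓
  (2,3) → (φ(2),φ(3)) = (0,9) ∈ E(G2) ✓
  (2,7) → (φ(2),φ(7)) = (0,4) ∈ E(G2) ✓
  (2,8) → (φ(2),φ(8)) = (0,11) ∈ E(G2) ✓
  (2,11) → (φ(2),φ(11)) = (0,1) ∈ E(G2) ✓
  (3,5) → (φ(3),φ(5)) = (8,9) ∈ E(G2) ✓
  (3,7) → (φ(3),φ(7)) = (4,9) ∈ E(G2) ✓
  (3,9) → (φ(3),φ(9)) = (6,9) ∈ E(G2) ✓
  (4,6) → (φ(4),φ(6)) = (2,10) ∈ E(G2) ✓
  (4,7) → (φ(4),φ(7)) = (2,4) ∈ E(G2) ✓
  (4,10) → (φ(4),φ(10)) = (2,5) ∈ E(G2) ✓
  (4,11) → (φ(4),φ(11)) = (1,2) ∈ E(G2) ✓
  (5,7) → (φ(5),φ(7)) = (4,8) ∈ E(G2) ✓
  (5,9) → (φ(5),φ(9)) = (6,8) ∈ E(G2) ✓
  (5,10) → (φ(5),φ(10)) = (5,8) ∈ E(G2) ✓
  (5,11) → (φ(5),φ(11)) = (1,8) ∈ E(G2) ✓
  (6,7) → (φ(6),φ(7)) = (4,10) ∈ E(G2) ✓
  (6,9) → (φ(6),φ(9)) = (6,10) ∈ E(G2) ✓
  (6,10) → (φ(6),φ(10)) = (5,10) ∈ E(G2) ✓
  (7,8) → (φ(7),φ(8)) = (4,11) ∈ E(G2) ✓
  (8,9) → (φ(8),φ(9)) = (6,11) ∈ E(G2) ✓
  (8,10) → (φ(8),φ(10)) = (5,11) ∈ E(G2) ✓
  (9,10) → (φ(9),φ(10)) = (5,6) ∈ E(G2) ✓
  (9,11) → (φ(9),φ(11)) = (1,6) ∈ E(G2) ✓
All 36 edges of G1 map to edges of G2, and |E(G1)| = |E(G2)| = 36, so φ is a bijection on edges as well as vertices. Hence G1 ≅ G2.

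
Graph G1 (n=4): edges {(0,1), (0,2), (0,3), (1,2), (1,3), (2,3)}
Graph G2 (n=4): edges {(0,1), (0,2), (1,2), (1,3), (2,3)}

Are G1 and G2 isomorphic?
No, not isomorphic

The graphs are NOT isomorphic.

Counting edges: G1 has 6 edge(s); G2 has 5 edge(s).
Edge count is an isomorphism invariant (a bijection on vertices induces a bijection on edges), so differing edge counts rule out isomorphism.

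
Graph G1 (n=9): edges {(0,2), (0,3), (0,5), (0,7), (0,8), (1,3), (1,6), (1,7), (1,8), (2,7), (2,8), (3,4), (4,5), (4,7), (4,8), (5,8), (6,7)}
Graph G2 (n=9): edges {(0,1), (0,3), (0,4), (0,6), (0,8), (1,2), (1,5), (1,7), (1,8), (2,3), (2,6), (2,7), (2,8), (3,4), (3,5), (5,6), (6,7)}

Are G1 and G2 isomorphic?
Yes, isomorphic

The graphs are isomorphic.
One valid mapping φ: V(G1) → V(G2): 0→1, 1→3, 2→8, 3→5, 4→6, 5→7, 6→4, 7→0, 8→2

Verify φ preserves adjacency — for each edge of G1, its image is an edge of G2:
  (0,2) → (φ(0),φ(2)) = (1,8) ∈ E(G2) ✓
  (0,3) → (φ(0),φ(3)) = (1,5) ∈ E(G2) ✓
  (0,5) → (φ(0),φ(5)) = (1,7) ∈ E(G2) ✓
  (0,7) → (φ(0),φ(7)) = (0,1) ∈ E(G2) ✓
  (0,8) → (φ(0),φ(8)) = (1,2) ∈ E(G2) ✓
  (1,3) → (φ(1),φ(3)) = (3,5) ∈ E(G2) ✓
  (1,6) → (φ(1),φ(6)) = (3,4) ∈ E(G2) ✓
  (1,7) → (φ(1),φ(7)) = (0,3) ∈ E(G2) ✓
  (1,8) → (φ(1),φ(8)) = (2,3) ∈ E(G2) ✓
  (2,7) → (φ(2),φ(7)) = (0,8) ∈ E(G2) ✓
  (2,8) → (φ(2),φ(8)) = (2,8) ∈ E(G2) ✓
  (3,4) → (φ(3),φ(4)) = (5,6) ∈ E(G2) ✓
  (4,5) → (φ(4),φ(5)) = (6,7) ∈ E(G2) ✓
  (4,7) → (φ(4),φ(7)) = (0,6) ∈ E(G2) ✓
  (4,8) → (φ(4),φ(8)) = (2,6) ∈ E(G2) ✓
  (5,8) → (φ(5),φ(8)) = (2,7) ∈ E(G2) ✓
  (6,7) → (φ(6),φ(7)) = (0,4) ∈ E(G2) ✓
All 17 edges of G1 map to edges of G2, and |E(G1)| = |E(G2)| = 17, so φ is a bijection on edges as well as vertices. Hence G1 ≅ G2.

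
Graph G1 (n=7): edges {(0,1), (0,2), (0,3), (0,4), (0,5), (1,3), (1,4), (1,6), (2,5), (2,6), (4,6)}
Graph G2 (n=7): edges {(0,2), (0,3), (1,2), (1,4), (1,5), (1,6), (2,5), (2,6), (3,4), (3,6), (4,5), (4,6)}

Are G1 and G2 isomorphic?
No, not isomorphic

The graphs are NOT isomorphic.

Counting triangles (3-cliques): G1 has 4, G2 has 5.
Triangle count is an isomorphism invariant, so differing triangle counts rule out isomorphism.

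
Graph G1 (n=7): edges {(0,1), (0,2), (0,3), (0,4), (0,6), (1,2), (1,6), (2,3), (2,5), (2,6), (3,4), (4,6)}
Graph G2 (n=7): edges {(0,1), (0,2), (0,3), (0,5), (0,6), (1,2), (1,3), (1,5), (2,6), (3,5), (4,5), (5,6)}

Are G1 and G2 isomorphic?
Yes, isomorphic

The graphs are isomorphic.
One valid mapping φ: V(G1) → V(G2): 0→0, 1→3, 2→5, 3→6, 4→2, 5→4, 6→1

Verify φ preserves adjacency — for each edge of G1, its image is an edge of G2:
  (0,1) → (φ(0),φ(1)) = (0,3) ∈ E(G2) ✓
  (0,2) → (φ(0),φ(2)) = (0,5) ∈ E(G2) ✓
  (0,3) → (φ(0),φ(3)) = (0,6) ∈ E(G2) ✓
  (0,4) → (φ(0),φ(4)) = (0,2) ∈ E(G2) ✓
  (0,6) → (φ(0),φ(6)) = (0,1) ∈ E(G2) ✓
  (1,2) → (φ(1),φ(2)) = (3,5) ∈ E(G2) ✓
  (1,6) → (φ(1),φ(6)) = (1,3) ∈ E(G2) ✓
  (2,3) → (φ(2),φ(3)) = (5,6) ∈ E(G2) ✓
  (2,5) → (φ(2),φ(5)) = (4,5) ∈ E(G2) ✓
  (2,6) → (φ(2),φ(6)) = (1,5) ∈ E(G2) ✓
  (3,4) → (φ(3),φ(4)) = (2,6) ∈ E(G2) ✓
  (4,6) → (φ(4),φ(6)) = (1,2) ∈ E(G2) ✓
All 12 edges of G1 map to edges of G2, and |E(G1)| = |E(G2)| = 12, so φ is a bijection on edges as well as vertices. Hence G1 ≅ G2.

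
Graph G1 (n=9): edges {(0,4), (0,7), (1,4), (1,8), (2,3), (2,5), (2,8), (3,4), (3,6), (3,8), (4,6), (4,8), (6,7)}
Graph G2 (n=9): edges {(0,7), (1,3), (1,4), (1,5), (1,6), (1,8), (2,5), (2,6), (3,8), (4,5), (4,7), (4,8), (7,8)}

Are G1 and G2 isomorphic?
Yes, isomorphic

The graphs are isomorphic.
One valid mapping φ: V(G1) → V(G2): 0→6, 1→3, 2→7, 3→4, 4→1, 5→0, 6→5, 7→2, 8→8

Verify φ preserves adjacency — for each edge of G1, its image is an edge of G2:
  (0,4) → (φ(0),φ(4)) = (1,6) ∈ E(G2) ✓
  (0,7) → (φ(0),φ(7)) = (2,6) ∈ E(G2) ✓
  (1,4) → (φ(1),φ(4)) = (1,3) ∈ E(G2) ✓
  (1,8) → (φ(1),φ(8)) = (3,8) ∈ E(G2) ✓
  (2,3) → (φ(2),φ(3)) = (4,7) ∈ E(G2) ✓
  (2,5) → (φ(2),φ(5)) = (0,7) ∈ E(G2) ✓
  (2,8) → (φ(2),φ(8)) = (7,8) ∈ E(G2) ✓
  (3,4) → (φ(3),φ(4)) = (1,4) ∈ E(G2) ✓
  (3,6) → (φ(3),φ(6)) = (4,5) ∈ E(G2) ✓
  (3,8) → (φ(3),φ(8)) = (4,8) ∈ E(G2) ✓
  (4,6) → (φ(4),φ(6)) = (1,5) ∈ E(G2) ✓
  (4,8) → (φ(4),φ(8)) = (1,8) ∈ E(G2) ✓
  (6,7) → (φ(6),φ(7)) = (2,5) ∈ E(G2) ✓
All 13 edges of G1 map to edges of G2, and |E(G1)| = |E(G2)| = 13, so φ is a bijection on edges as well as vertices. Hence G1 ≅ G2.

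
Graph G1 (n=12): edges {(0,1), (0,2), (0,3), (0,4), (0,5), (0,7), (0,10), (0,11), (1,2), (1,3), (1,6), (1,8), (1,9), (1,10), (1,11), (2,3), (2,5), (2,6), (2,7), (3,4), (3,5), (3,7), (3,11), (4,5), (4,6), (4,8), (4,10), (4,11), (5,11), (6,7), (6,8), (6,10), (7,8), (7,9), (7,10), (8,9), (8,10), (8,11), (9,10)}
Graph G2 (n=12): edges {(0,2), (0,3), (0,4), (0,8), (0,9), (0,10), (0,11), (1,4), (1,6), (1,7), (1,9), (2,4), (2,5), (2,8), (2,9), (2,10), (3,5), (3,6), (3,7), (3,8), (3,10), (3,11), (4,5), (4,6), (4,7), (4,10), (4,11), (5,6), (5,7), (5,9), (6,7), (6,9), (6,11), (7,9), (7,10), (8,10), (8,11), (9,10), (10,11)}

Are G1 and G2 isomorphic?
Yes, isomorphic

The graphs are isomorphic.
One valid mapping φ: V(G1) → V(G2): 0→10, 1→4, 2→2, 3→0, 4→3, 5→8, 6→5, 7→9, 8→6, 9→1, 10→7, 11→11

Verify φ preserves adjacency — for each edge of G1, its image is an edge of G2:
  (0,1) → (φ(0),φ(1)) = (4,10) ∈ E(G2) ✓
  (0,2) → (φ(0),φ(2)) = (2,10) ∈ E(G2) ✓
  (0,3) → (φ(0),φ(3)) = (0,10) ∈ E(G2) ✓
  (0,4) → (φ(0),φ(4)) = (3,10) ∈ E(G2) ✓
  (0,5) → (φ(0),φ(5)) = (8,10) ∈ E(G2) ✓
  (0,7) → (φ(0),φ(7)) = (9,10) ∈ E(G2) ✓
  (0,10) → (φ(0),φ(10)) = (7,10) ∈ E(G2) ✓
  (0,11) → (φ(0),φ(11)) = (10,11) ∈ E(G2) ✓
  (1,2) → (φ(1),φ(2)) = (2,4) ∈ E(G2) ✓
  (1,3) → (φ(1),φ(3)) = (0,4) ∈ E(G2) ✓
  (1,6) → (φ(1),φ(6)) = (4,5) ∈ E(G2) ✓
  (1,8) → (φ(1),φ(8)) = (4,6) ∈ E(G2) ✓
  (1,9) → (φ(1),φ(9)) = (1,4) ∈ E(G2) ✓
  (1,10) → (φ(1),φ(10)) = (4,7) ∈ E(G2) ✓
  (1,11) → (φ(1),φ(11)) = (4,11) ∈ E(G2) ✓
  (2,3) → (φ(2),φ(3)) = (0,2) ∈ E(G2) ✓
  (2,5) → (φ(2),φ(5)) = (2,8) ∈ E(G2) ✓
  (2,6) → (φ(2),φ(6)) = (2,5) ∈ E(G2) ✓
  (2,7) → (φ(2),φ(7)) = (2,9) ∈ E(G2) ✓
  (3,4) → (φ(3),φ(4)) = (0,3) ∈ E(G2) ✓
  (3,5) → (φ(3),φ(5)) = (0,8) ∈ E(G2) ✓
  (3,7) → (φ(3),φ(7)) = (0,9) ∈ E(G2) ✓
  (3,11) → (φ(3),φ(11)) = (0,11) ∈ E(G2) ✓
  (4,5) → (φ(4),φ(5)) = (3,8) ∈ E(G2) ✓
  (4,6) → (φ(4),φ(6)) = (3,5) ∈ E(G2) ✓
  (4,8) → (φ(4),φ(8)) = (3,6) ∈ E(G2) ✓
  (4,10) → (φ(4),φ(10)) = (3,7) ∈ E(G2) ✓
  (4,11) → (φ(4),φ(11)) = (3,11) ∈ E(G2) ✓
  (5,11) → (φ(5),φ(11)) = (8,11) ∈ E(G2) ✓
  (6,7) → (φ(6),φ(7)) = (5,9) ∈ E(G2) ✓
  (6,8) → (φ(6),φ(8)) = (5,6) ∈ E(G2) ✓
  (6,10) → (φ(6),φ(10)) = (5,7) ∈ E(G2) ✓
  (7,8) → (φ(7),φ(8)) = (6,9) ∈ E(G2) ✓
  (7,9) → (φ(7),φ(9)) = (1,9) ∈ E(G2) ✓
  (7,10) → (φ(7),φ(10)) = (7,9) ∈ E(G2) ✓
  (8,9) → (φ(8),φ(9)) = (1,6) ∈ E(G2) ✓
  (8,10) → (φ(8),φ(10)) = (6,7) ∈ E(G2) ✓
  (8,11) → (φ(8),φ(11)) = (6,11) ∈ E(G2) ✓
  (9,10) → (φ(9),φ(10)) = (1,7) ∈ E(G2) ✓
All 39 edges of G1 map to edges of G2, and |E(G1)| = |E(G2)| = 39, so φ is a bijection on edges as well as vertices. Hence G1 ≅ G2.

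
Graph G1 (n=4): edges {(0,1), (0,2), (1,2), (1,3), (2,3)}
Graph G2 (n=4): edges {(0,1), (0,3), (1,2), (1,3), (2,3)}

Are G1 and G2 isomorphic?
Yes, isomorphic

The graphs are isomorphic.
One valid mapping φ: V(G1) → V(G2): 0→2, 1→3, 2→1, 3→0

Verify φ preserves adjacency — for each edge of G1, its image is an edge of G2:
  (0,1) → (φ(0),φ(1)) = (2,3) ∈ E(G2) ✓
  (0,2) → (φ(0),φ(2)) = (1,2) ∈ E(G2) ✓
  (1,2) → (φ(1),φ(2)) = (1,3) ∈ E(G2) ✓
  (1,3) → (φ(1),φ(3)) = (0,3) ∈ E(G2) ✓
  (2,3) → (φ(2),φ(3)) = (0,1) ∈ E(G2) ✓
All 5 edges of G1 map to edges of G2, and |E(G1)| = |E(G2)| = 5, so φ is a bijection on edges as well as vertices. Hence G1 ≅ G2.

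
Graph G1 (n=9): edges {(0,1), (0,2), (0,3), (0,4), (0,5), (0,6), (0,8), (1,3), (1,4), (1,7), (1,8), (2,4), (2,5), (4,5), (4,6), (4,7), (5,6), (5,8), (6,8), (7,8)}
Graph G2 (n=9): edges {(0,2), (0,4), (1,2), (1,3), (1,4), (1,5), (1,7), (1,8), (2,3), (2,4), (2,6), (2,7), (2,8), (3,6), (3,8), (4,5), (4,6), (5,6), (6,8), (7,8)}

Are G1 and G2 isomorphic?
Yes, isomorphic

The graphs are isomorphic.
One valid mapping φ: V(G1) → V(G2): 0→2, 1→4, 2→7, 3→0, 4→1, 5→8, 6→3, 7→5, 8→6

Verify φ preserves adjacency — for each edge of G1, its image is an edge of G2:
  (0,1) → (φ(0),φ(1)) = (2,4) ∈ E(G2) ✓
  (0,2) → (φ(0),φ(2)) = (2,7) ∈ E(G2) ✓
  (0,3) → (φ(0),φ(3)) = (0,2) ∈ E(G2) ✓
  (0,4) → (φ(0),φ(4)) = (1,2) ∈ E(G2) ✓
  (0,5) → (φ(0),φ(5)) = (2,8) ∈ E(G2) ✓
  (0,6) → (φ(0),φ(6)) = (2,3) ∈ E(G2) ✓
  (0,8) → (φ(0),φ(8)) = (2,6) ∈ E(G2) ✓
  (1,3) → (φ(1),φ(3)) = (0,4) ∈ E(G2) ✓
  (1,4) → (φ(1),φ(4)) = (1,4) ∈ E(G2) ✓
  (1,7) → (φ(1),φ(7)) = (4,5) ∈ E(G2) ✓
  (1,8) → (φ(1),φ(8)) = (4,6) ∈ E(G2) ✓
  (2,4) → (φ(2),φ(4)) = (1,7) ∈ E(G2) ✓
  (2,5) → (φ(2),φ(5)) = (7,8) ∈ E(G2) ✓
  (4,5) → (φ(4),φ(5)) = (1,8) ∈ E(G2) ✓
  (4,6) → (φ(4),φ(6)) = (1,3) ∈ E(G2) ✓
  (4,7) → (φ(4),φ(7)) = (1,5) ∈ E(G2) ✓
  (5,6) → (φ(5),φ(6)) = (3,8) ∈ E(G2) ✓
  (5,8) → (φ(5),φ(8)) = (6,8) ∈ E(G2) ✓
  (6,8) → (φ(6),φ(8)) = (3,6) ∈ E(G2) ✓
  (7,8) → (φ(7),φ(8)) = (5,6) ∈ E(G2) ✓
All 20 edges of G1 map to edges of G2, and |E(G1)| = |E(G2)| = 20, so φ is a bijection on edges as well as vertices. Hence G1 ≅ G2.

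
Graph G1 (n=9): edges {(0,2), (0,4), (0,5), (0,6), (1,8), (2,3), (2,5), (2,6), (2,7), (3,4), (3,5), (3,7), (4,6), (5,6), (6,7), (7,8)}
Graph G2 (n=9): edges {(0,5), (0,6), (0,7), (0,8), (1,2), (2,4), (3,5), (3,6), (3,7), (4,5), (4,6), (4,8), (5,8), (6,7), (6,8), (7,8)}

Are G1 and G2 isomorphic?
Yes, isomorphic

The graphs are isomorphic.
One valid mapping φ: V(G1) → V(G2): 0→7, 1→1, 2→8, 3→5, 4→3, 5→0, 6→6, 7→4, 8→2

Verify φ preserves adjacency — for each edge of G1, its image is an edge of G2:
  (0,2) → (φ(0),φ(2)) = (7,8) ∈ E(G2) ✓
  (0,4) → (φ(0),φ(4)) = (3,7) ∈ E(G2) ✓
  (0,5) → (φ(0),φ(5)) = (0,7) ∈ E(G2) ✓
  (0,6) → (φ(0),φ(6)) = (6,7) ∈ E(G2) ✓
  (1,8) → (φ(1),φ(8)) = (1,2) ∈ E(G2) ✓
  (2,3) → (φ(2),φ(3)) = (5,8) ∈ E(G2) ✓
  (2,5) → (φ(2),φ(5)) = (0,8) ∈ E(G2) ✓
  (2,6) → (φ(2),φ(6)) = (6,8) ∈ E(G2) ✓
  (2,7) → (φ(2),φ(7)) = (4,8) ∈ E(G2) ✓
  (3,4) → (φ(3),φ(4)) = (3,5) ∈ E(G2) ✓
  (3,5) → (φ(3),φ(5)) = (0,5) ∈ E(G2) ✓
  (3,7) → (φ(3),φ(7)) = (4,5) ∈ E(G2) ✓
  (4,6) → (φ(4),φ(6)) = (3,6) ∈ E(G2) ✓
  (5,6) → (φ(5),φ(6)) = (0,6) ∈ E(G2) ✓
  (6,7) → (φ(6),φ(7)) = (4,6) ∈ E(G2) ✓
  (7,8) → (φ(7),φ(8)) = (2,4) ∈ E(G2) ✓
All 16 edges of G1 map to edges of G2, and |E(G1)| = |E(G2)| = 16, so φ is a bijection on edges as well as vertices. Hence G1 ≅ G2.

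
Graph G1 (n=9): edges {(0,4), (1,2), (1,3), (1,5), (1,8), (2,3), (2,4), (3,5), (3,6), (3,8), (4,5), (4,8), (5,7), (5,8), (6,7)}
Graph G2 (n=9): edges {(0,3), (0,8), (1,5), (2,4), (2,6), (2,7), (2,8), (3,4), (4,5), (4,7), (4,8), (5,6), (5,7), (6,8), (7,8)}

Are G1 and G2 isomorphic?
Yes, isomorphic

The graphs are isomorphic.
One valid mapping φ: V(G1) → V(G2): 0→1, 1→2, 2→6, 3→8, 4→5, 5→4, 6→0, 7→3, 8→7

Verify φ preserves adjacency — for each edge of G1, its image is an edge of G2:
  (0,4) → (φ(0),φ(4)) = (1,5) ∈ E(G2) ✓
  (1,2) → (φ(1),φ(2)) = (2,6) ∈ E(G2) ✓
  (1,3) → (φ(1),φ(3)) = (2,8) ∈ E(G2) ✓
  (1,5) → (φ(1),φ(5)) = (2,4) ∈ E(G2) ✓
  (1,8) → (φ(1),φ(8)) = (2,7) ∈ E(G2) ✓
  (2,3) → (φ(2),φ(3)) = (6,8) ∈ E(G2) ✓
  (2,4) → (φ(2),φ(4)) = (5,6) ∈ E(G2) ✓
  (3,5) → (φ(3),φ(5)) = (4,8) ∈ E(G2) ✓
  (3,6) → (φ(3),φ(6)) = (0,8) ∈ E(G2) ✓
  (3,8) → (φ(3),φ(8)) = (7,8) ∈ E(G2) ✓
  (4,5) → (φ(4),φ(5)) = (4,5) ∈ E(G2) ✓
  (4,8) → (φ(4),φ(8)) = (5,7) ∈ E(G2) ✓
  (5,7) → (φ(5),φ(7)) = (3,4) ∈ E(G2) ✓
  (5,8) → (φ(5),φ(8)) = (4,7) ∈ E(G2) ✓
  (6,7) → (φ(6),φ(7)) = (0,3) ∈ E(G2) ✓
All 15 edges of G1 map to edges of G2, and |E(G1)| = |E(G2)| = 15, so φ is a bijection on edges as well as vertices. Hence G1 ≅ G2.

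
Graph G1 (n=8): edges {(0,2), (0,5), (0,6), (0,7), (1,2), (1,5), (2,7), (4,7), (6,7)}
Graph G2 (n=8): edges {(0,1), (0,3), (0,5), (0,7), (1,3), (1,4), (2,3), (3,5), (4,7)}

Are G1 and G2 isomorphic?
Yes, isomorphic

The graphs are isomorphic.
One valid mapping φ: V(G1) → V(G2): 0→0, 1→4, 2→1, 3→6, 4→2, 5→7, 6→5, 7→3

Verify φ preserves adjacency — for each edge of G1, its image is an edge of G2:
  (0,2) → (φ(0),φ(2)) = (0,1) ∈ E(G2) ✓
  (0,5) → (φ(0),φ(5)) = (0,7) ∈ E(G2) ✓
  (0,6) → (φ(0),φ(6)) = (0,5) ∈ E(G2) ✓
  (0,7) → (φ(0),φ(7)) = (0,3) ∈ E(G2) ✓
  (1,2) → (φ(1),φ(2)) = (1,4) ∈ E(G2) ✓
  (1,5) → (φ(1),φ(5)) = (4,7) ∈ E(G2) ✓
  (2,7) → (φ(2),φ(7)) = (1,3) ∈ E(G2) ✓
  (4,7) → (φ(4),φ(7)) = (2,3) ∈ E(G2) ✓
  (6,7) → (φ(6),φ(7)) = (3,5) ∈ E(G2) ✓
All 9 edges of G1 map to edges of G2, and |E(G1)| = |E(G2)| = 9, so φ is a bijection on edges as well as vertices. Hence G1 ≅ G2.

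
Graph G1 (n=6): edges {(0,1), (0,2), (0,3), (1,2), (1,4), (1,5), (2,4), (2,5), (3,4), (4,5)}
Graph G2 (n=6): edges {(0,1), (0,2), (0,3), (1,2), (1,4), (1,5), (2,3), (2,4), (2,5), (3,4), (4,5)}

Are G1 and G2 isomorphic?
No, not isomorphic

The graphs are NOT isomorphic.

Counting edges: G1 has 10 edge(s); G2 has 11 edge(s).
Edge count is an isomorphism invariant (a bijection on vertices induces a bijection on edges), so differing edge counts rule out isomorphism.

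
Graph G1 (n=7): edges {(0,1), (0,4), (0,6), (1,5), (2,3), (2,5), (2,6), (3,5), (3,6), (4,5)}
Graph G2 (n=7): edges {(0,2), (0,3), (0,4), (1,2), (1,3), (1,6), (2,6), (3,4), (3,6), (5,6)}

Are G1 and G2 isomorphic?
No, not isomorphic

The graphs are NOT isomorphic.

Counting triangles (3-cliques): G1 has 2, G2 has 3.
Triangle count is an isomorphism invariant, so differing triangle counts rule out isomorphism.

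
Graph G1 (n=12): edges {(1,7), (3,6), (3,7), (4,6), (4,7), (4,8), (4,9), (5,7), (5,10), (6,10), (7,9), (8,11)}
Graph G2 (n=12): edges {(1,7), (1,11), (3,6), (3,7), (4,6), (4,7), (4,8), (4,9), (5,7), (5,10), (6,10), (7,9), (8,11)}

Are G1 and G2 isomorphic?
No, not isomorphic

The graphs are NOT isomorphic.

Counting edges: G1 has 12 edge(s); G2 has 13 edge(s).
Edge count is an isomorphism invariant (a bijection on vertices induces a bijection on edges), so differing edge counts rule out isomorphism.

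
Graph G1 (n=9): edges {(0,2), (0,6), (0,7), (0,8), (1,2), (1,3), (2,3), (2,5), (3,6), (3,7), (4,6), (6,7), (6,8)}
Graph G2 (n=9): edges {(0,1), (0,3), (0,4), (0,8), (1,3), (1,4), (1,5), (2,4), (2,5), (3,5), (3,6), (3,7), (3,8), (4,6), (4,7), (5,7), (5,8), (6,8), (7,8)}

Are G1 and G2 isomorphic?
No, not isomorphic

The graphs are NOT isomorphic.

Counting triangles (3-cliques): G1 has 4, G2 has 9.
Triangle count is an isomorphism invariant, so differing triangle counts rule out isomorphism.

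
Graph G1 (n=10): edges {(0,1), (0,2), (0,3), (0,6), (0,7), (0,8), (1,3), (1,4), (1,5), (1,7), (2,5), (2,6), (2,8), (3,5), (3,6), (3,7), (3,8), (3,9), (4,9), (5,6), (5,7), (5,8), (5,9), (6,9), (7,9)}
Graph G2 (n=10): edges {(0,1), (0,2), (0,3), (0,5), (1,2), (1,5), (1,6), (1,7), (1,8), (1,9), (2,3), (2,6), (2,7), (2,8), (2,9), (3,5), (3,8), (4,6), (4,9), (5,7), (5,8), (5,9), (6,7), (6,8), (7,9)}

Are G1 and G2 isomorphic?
Yes, isomorphic

The graphs are isomorphic.
One valid mapping φ: V(G1) → V(G2): 0→5, 1→9, 2→3, 3→1, 4→4, 5→2, 6→8, 7→7, 8→0, 9→6

Verify φ preserves adjacency — for each edge of G1, its image is an edge of G2:
  (0,1) → (φ(0),φ(1)) = (5,9) ∈ E(G2) ✓
  (0,2) → (φ(0),φ(2)) = (3,5) ∈ E(G2) ✓
  (0,3) → (φ(0),φ(3)) = (1,5) ∈ E(G2) ✓
  (0,6) → (φ(0),φ(6)) = (5,8) ∈ E(G2) ✓
  (0,7) → (φ(0),φ(7)) = (5,7) ∈ E(G2) ✓
  (0,8) → (φ(0),φ(8)) = (0,5) ∈ E(G2) ✓
  (1,3) → (φ(1),φ(3)) = (1,9) ∈ E(G2) ✓
  (1,4) → (φ(1),φ(4)) = (4,9) ∈ E(G2) ✓
  (1,5) → (φ(1),φ(5)) = (2,9) ∈ E(G2) ✓
  (1,7) → (φ(1),φ(7)) = (7,9) ∈ E(G2) ✓
  (2,5) → (φ(2),φ(5)) = (2,3) ∈ E(G2) ✓
  (2,6) → (φ(2),φ(6)) = (3,8) ∈ E(G2) ✓
  (2,8) → (φ(2),φ(8)) = (0,3) ∈ E(G2) ✓
  (3,5) → (φ(3),φ(5)) = (1,2) ∈ E(G2) ✓
  (3,6) → (φ(3),φ(6)) = (1,8) ∈ E(G2) ✓
  (3,7) → (φ(3),φ(7)) = (1,7) ∈ E(G2) ✓
  (3,8) → (φ(3),φ(8)) = (0,1) ∈ E(G2) ✓
  (3,9) → (φ(3),φ(9)) = (1,6) ∈ E(G2) ✓
  (4,9) → (φ(4),φ(9)) = (4,6) ∈ E(G2) ✓
  (5,6) → (φ(5),φ(6)) = (2,8) ∈ E(G2) ✓
  (5,7) → (φ(5),φ(7)) = (2,7) ∈ E(G2) ✓
  (5,8) → (φ(5),φ(8)) = (0,2) ∈ E(G2) ✓
  (5,9) → (φ(5),φ(9)) = (2,6) ∈ E(G2) ✓
  (6,9) → (φ(6),φ(9)) = (6,8) ∈ E(G2) ✓
  (7,9) → (φ(7),φ(9)) = (6,7) ∈ E(G2) ✓
All 25 edges of G1 map to edges of G2, and |E(G1)| = |E(G2)| = 25, so φ is a bijection on edges as well as vertices. Hence G1 ≅ G2.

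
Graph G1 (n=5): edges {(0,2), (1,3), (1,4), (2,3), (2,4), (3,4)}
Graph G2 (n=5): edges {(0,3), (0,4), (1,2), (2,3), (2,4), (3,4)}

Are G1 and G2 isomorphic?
Yes, isomorphic

The graphs are isomorphic.
One valid mapping φ: V(G1) → V(G2): 0→1, 1→0, 2→2, 3→3, 4→4

Verify φ preserves adjacency — for each edge of G1, its image is an edge of G2:
  (0,2) → (φ(0),φ(2)) = (1,2) ∈ E(G2) ✓
  (1,3) → (φ(1),φ(3)) = (0,3) ∈ E(G2) ✓
  (1,4) → (φ(1),φ(4)) = (0,4) ∈ E(G2) ✓
  (2,3) → (φ(2),φ(3)) = (2,3) ∈ E(G2) ✓
  (2,4) → (φ(2),φ(4)) = (2,4) ∈ E(G2) ✓
  (3,4) → (φ(3),φ(4)) = (3,4) ∈ E(G2) ✓
All 6 edges of G1 map to edges of G2, and |E(G1)| = |E(G2)| = 6, so φ is a bijection on edges as well as vertices. Hence G1 ≅ G2.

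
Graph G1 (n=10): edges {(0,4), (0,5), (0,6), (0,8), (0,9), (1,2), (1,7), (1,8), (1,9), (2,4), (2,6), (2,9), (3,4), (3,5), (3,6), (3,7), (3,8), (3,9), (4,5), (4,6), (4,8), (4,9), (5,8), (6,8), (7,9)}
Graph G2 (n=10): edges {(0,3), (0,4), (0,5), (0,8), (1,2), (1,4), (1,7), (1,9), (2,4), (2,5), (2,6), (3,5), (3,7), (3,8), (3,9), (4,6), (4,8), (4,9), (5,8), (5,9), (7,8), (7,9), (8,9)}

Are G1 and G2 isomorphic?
No, not isomorphic

The graphs are NOT isomorphic.

Counting triangles (3-cliques): G1 has 19, G2 has 16.
Triangle count is an isomorphism invariant, so differing triangle counts rule out isomorphism.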